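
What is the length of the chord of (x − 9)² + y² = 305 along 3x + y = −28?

Centre (9, 0), r² = 305. Perpendicular distance d from centre to line = |55| / √10 = 55/√10.
Chord = 2√(r² − d²) = 2·√(5/2) = √10.

√10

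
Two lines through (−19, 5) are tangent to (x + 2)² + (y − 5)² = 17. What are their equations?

Let a tangent through (−19, 5) have slope m. Its distance from (−2, 5) must equal √17:
(17m − (0))² = 17(m² + 1)
16m² − 1 = 0, so m = 1/4 or m = −1/4.
With m = 1/4: x − 4y = −39. With m = −1/4: x + 4y = 1.

x − 4y = −39 and x + 4y = 1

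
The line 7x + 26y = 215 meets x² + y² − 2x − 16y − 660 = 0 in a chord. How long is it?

From the line, y = (215 − 7x)/26. Substituting:
725x² − 1450x − 489375 = 0  ⟹  x² − 2x − 675 = 0
x = 27 or x = −25, giving (27, 1) and (−25, 15).
|(27, 1) − (−25, 15)| = √((52)² + (−14)²) = 10√29.

10√29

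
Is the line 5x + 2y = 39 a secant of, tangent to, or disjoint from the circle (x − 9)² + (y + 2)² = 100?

secant

Substituting the line into the circle gives 29x² − 502x + 1773 = 0.
Discriminant = (−502)² − 4·29·(1773) = 46336 > 0.
Two real roots: the line is a secant.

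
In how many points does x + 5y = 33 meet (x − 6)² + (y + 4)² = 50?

0

Substituting the line into the circle gives 26x² − 406x + 2459 = 0.
Discriminant = (−406)² − 4·26·(2459) = −90900 < 0.
No real roots: the line does not meet the circle.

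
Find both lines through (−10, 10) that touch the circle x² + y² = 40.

A line y − (10) = m(x − (−10)) is tangent when its distance from (0, 0) is 2√10:
(10m − (−10))² = 40(m² + 1)
3m² + 10m + 3 = 0, so m = −3 or m = −1/3.
With m = −3: 3x + y = −20. With m = −1/3: x + 3y = 20.

3x + y = −20 and x + 3y = 20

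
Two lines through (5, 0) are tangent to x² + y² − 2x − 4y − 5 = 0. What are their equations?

A line y − (0) = m(x − (5)) is tangent when its distance from (1, 2) is √10:
(−4m − (2))² = 10(m² + 1)
3m² + 8m − 3 = 0, so m = 1/3 or m = −3.
Through (5, 0) these give x − 3y = 5 and 3x + y = 15.

x − 3y = 5 and 3x + y = 15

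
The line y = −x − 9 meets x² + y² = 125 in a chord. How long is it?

Centre (0, 0), r² = 125. Perpendicular distance d from centre to line = |9| / √2 = 9/√2.
Half the chord is √(r² − d²) = √(169/2), so the full chord is 13√2.

13√2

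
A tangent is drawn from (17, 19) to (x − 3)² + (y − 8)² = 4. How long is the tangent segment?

√313

Centre (3, 8), r² = 4. |PO|² = (14)² + (11)² = 317.
The tangent meets the radius at right angles, so tangent² = |PO|² − r² = 317 − 4 = 313.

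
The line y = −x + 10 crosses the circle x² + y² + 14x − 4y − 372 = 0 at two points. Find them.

From the line, y = −x + 10. Substituting:
2x² − 2x − 312 = 0  ⟹  x² − x − 156 = 0
x = 13 or x = −12, giving (13, −3) and (−12, 22).

(−12, 22) and (13, −3)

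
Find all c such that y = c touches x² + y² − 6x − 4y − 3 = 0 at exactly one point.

c = −2 or c = 6

The line touches the circle iff its distance from (3, 2) is 4:
|0·3 + 1·2 − c| / √1 = 4
|c − (2)| = 4, so c = 6 or c = −2.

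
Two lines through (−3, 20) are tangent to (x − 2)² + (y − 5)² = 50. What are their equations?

7x − y = −41 and x + y = 17

Write the tangent as mx − y + (20 − m·(−3)) = 0 and set its distance from the centre to 5√2:
[m·(5) − (−15)]² = 50(m² + 1)
m² − 6m − 7 = 0, so m = 7 or m = −1.
With m = 7: 7x − y = −41. With m = −1: x + y = 17.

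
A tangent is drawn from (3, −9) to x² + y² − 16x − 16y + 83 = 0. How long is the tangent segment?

Centre (8, 8), r² = 45. |PO|² = (−5)² + (−17)² = 314.
The tangent meets the radius at right angles, so tangent² = |PO|² − r² = 314 − 45 = 269.

√269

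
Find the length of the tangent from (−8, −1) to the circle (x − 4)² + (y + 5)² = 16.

12

Centre (4, −5), r² = 16. |PO|² = (−12)² + (4)² = 160.
By the tangent–radius right angle, tangent length = √(|PO|² − r²) = √144 = 12.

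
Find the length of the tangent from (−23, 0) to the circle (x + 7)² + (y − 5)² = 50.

√231

With centre O = (−7, 5), |OP|² = 281 and r² = 50.
By the tangent–radius right angle, tangent length = √(|PO|² − r²) = √231.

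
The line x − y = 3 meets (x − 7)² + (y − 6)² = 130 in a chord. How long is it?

From the line, y = x − 3. Substituting:
2x² − 32x = 0  ⟹  x² − 16x = 0
x = 16 or x = 0, giving (16, 13) and (0, −3).
Chord length = distance between (16, 13) and (0, −3) = √512 = 16√2.

16√2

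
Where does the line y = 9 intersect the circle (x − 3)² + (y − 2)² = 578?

(−20, 9) and (26, 9)

Substitute y = 9:
x² − 6x − 520 = 0
x = 26 or x = −20, giving (26, 9) and (−20, 9).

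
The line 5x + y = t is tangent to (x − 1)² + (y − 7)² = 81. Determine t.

t = 12 ± 9√26

Tangency holds when the distance from the centre (1, 7) to the line equals the radius 9:
|5·1 + 1·7 − t| / √26 = 9
|t − (12)| = 9√26.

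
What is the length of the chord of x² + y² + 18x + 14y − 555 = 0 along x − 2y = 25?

22√5

The distance from (−9, −7) to the line is 20/√5, and r² = 685.
Half the chord is √(r² − d²) = √(605), so the full chord is 22√5.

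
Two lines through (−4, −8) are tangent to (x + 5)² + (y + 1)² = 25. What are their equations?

Let a tangent through (−4, −8) have slope m. Its distance from (−5, −1) must equal 5:
[m·(−1) − (7)]² = 25(m² + 1)
12m² − 7m − 12 = 0, so m = −3/4 or m = 4/3.
Through (−4, −8) these give 3x + 4y = −44 and 4x − 3y = 8.

3x + 4y = −44 and 4x − 3y = 8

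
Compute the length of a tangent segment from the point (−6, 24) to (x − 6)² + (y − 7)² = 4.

With centre O = (6, 7), |OP|² = 433 and r² = 4.
Power of the point: PT² = |PO|² − r² = 429, so PT = √429.

√429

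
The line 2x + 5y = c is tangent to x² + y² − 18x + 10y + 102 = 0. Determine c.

c = −7 ± 2√29

Tangency holds when the distance from the centre (9, −5) to the line equals the radius 2:
|2·9 + 5·(−5) − c| / √29 = 2
|c − (−7)| = 2√29.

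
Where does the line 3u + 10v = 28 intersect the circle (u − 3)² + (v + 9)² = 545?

(−14, 7) and (26, −5)

Express v = (28 − 3u)/10 and substitute into the circle:
109u² − 1308u − 39676 = 0  ⟹  u² − 12u − 364 = 0
u = 26 or u = −14, giving (26, −5) and (−14, 7).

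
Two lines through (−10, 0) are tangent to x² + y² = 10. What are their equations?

A line y − (0) = m(x − (−10)) is tangent when its distance from (0, 0) is √10:
(10m − (0))² = 10(m² + 1)
9m² − 1 = 0, so m = 1/3 or m = −1/3.
With m = 1/3: x − 3y = −10. With m = −1/3: x + 3y = −10.

x − 3y = −10 and x + 3y = −10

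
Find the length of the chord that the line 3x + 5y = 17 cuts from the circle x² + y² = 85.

Express y = (17 − 3x)/5 and substitute into the circle:
34x² − 102x − 1836 = 0  ⟹  x² − 3x − 54 = 0
x = 9 or x = −6, giving (9, −2) and (−6, 7).
Chord length = distance between (9, −2) and (−6, 7) = √306 = 3√34.

3√34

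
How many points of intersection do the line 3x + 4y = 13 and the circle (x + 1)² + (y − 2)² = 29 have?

Centre (−1, 2), r² = 29. Distance² from centre to line = (−8)²/25 = 64/25.
Since d² < r², the line cuts the circle twice.

2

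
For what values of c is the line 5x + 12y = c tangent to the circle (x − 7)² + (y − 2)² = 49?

c = −32 or c = 150

Tangency holds when the distance from the centre (7, 2) to the line equals the radius 7:
|5·7 + 12·2 − c| / √169 = 7
|c − (59)| = 7·13, so c = 150 or c = −32.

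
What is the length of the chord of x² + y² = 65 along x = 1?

The line gives x = 1. Substituting into the circle:
y² − 64 = 0
y = 8 or y = −8, giving (1, 8) and (1, −8).
Chord length = distance between (1, 8) and (1, −8) = √256 = 16.

16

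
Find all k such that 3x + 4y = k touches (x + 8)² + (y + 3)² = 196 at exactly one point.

k = −106 or k = 34

Tangency holds when the distance from the centre (−8, −3) to the line equals the radius 14:
|3·(−8) + 4·(−3) − k| / √25 = 14
|k − (−36)| = 14·5, so k = 34 or k = −106.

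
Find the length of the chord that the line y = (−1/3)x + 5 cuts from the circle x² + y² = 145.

Centre (0, 0), r² = 145. Perpendicular distance d from centre to line = |−15| / √10 = 15/√10.
Half the chord is √(r² − d²) = √(245/2), so the full chord is 7√10.

7√10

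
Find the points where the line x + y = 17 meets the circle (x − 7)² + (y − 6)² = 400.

(−5, 22) and (23, −6)

Substitute y = −x + 17:
2x² − 36x − 230 = 0  ⟹  x² − 18x − 115 = 0
x = 23 or x = −5, giving (23, −6) and (−5, 22).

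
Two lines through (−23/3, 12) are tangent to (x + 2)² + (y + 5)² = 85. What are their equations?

6x + 7y = 38 and 9x − 2y = −93

A line y − (12) = m(x − (−23/3)) is tangent when its distance from (−2, −5) is √85:
[m·(17/3) − (−17)]² = 85(m² + 1)
14m² − 51m − 54 = 0, so m = −6/7 or m = 9/2.
Through (−23/3, 12) these give 6x + 7y = 38 and 9x − 2y = −93.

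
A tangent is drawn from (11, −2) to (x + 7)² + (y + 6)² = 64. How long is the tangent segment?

Centre (−7, −6), r² = 64. |PO|² = (18)² + (4)² = 340.
Power of the point: PT² = |PO|² − r² = 276, so PT = 2√69.

2√69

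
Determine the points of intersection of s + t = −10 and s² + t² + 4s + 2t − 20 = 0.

(−6, −4) and (−5, −5)

Express t = −s − 10 and substitute into the circle:
2s² + 22s + 60 = 0  ⟹  s² + 11s + 30 = 0
s = −5 or s = −6, giving (−5, −5) and (−6, −4).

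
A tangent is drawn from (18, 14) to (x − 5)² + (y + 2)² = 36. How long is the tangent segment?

√389

With centre O = (5, −2), |OP|² = 425 and r² = 36.
The tangent meets the radius at right angles, so tangent² = |PO|² − r² = 425 − 36 = 389.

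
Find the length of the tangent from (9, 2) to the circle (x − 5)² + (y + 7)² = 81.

Centre (5, −7), r² = 81. |PO|² = (4)² + (9)² = 97.
Power of the point: PT² = |PO|² − r² = 16, so PT = 4.

4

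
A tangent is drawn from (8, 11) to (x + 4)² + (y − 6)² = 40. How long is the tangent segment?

With centre O = (−4, 6), |OP|² = 169 and r² = 40.
By the tangent–radius right angle, tangent length = √(|PO|² − r²) = √129.

√129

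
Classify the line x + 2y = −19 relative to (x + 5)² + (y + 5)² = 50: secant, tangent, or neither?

secant

Substituting the line into the circle gives 5x² + 58x − 19 = 0.
Discriminant = (58)² − 4·5·(−19) = 3744 > 0.
Two real roots: the line is a secant.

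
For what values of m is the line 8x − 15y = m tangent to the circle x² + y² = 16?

m = −68 or m = 68

The line touches the circle iff its distance from (0, 0) is 4:
|8·0 − 15·0 − m| / √289 = 4
|m| = 4·17, so m = 68 or m = −68.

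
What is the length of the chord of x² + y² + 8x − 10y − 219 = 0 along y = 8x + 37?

The distance from (−4, 5) to the line is 0/√65, and r² = 260.
Half the chord is √(r² − d²) = √(260), so the full chord is 4√65.

4√65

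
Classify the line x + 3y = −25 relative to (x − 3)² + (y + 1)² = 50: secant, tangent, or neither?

Centre (3, −1), r² = 50. Distance² from centre to line = (25)²/10 = 125/2.
Since d² > r², the line lies outside the circle.

neither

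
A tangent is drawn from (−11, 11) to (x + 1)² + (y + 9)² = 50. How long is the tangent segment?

15√2

The centre is (−1, −9) and r = 5√2. The square of the distance from P to the centre is 100 + 400 = 500.
The tangent meets the radius at right angles, so tangent² = |PO|² − r² = 500 − 50 = 450.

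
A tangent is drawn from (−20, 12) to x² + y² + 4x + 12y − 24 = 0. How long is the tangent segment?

Centre (−2, −6), r² = 64. |PO|² = (−18)² + (18)² = 648.
The tangent meets the radius at right angles, so tangent² = |PO|² − r² = 648 − 64 = 584.

2√146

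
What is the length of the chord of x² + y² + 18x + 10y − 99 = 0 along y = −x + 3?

Substitute y = −x + 3:
2x² + 2x − 60 = 0  ⟹  x² + x − 30 = 0
x = 5 or x = −6, giving (5, −2) and (−6, 9).
|(5, −2) − (−6, 9)| = √((11)² + (−11)²) = 11√2.

11√2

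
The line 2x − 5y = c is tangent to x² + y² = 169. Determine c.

Tangency holds when the distance from the centre (0, 0) to the line equals the radius 13:
|2·0 − 5·0 − c| / √29 = 13
|c| = 13√29.

c = ±13√29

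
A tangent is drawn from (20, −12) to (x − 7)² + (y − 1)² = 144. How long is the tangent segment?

√194

The centre is (7, 1) and r = 12. The square of the distance from P to the centre is 169 + 169 = 338.
By the tangent–radius right angle, tangent length = √(|PO|² − r²) = √194.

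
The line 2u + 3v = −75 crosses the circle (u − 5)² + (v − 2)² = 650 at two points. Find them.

(−12, −17) and (−6, −21)

From the line, v = (−75 − 2u)/3. Substituting:
13u² + 234u + 936 = 0  ⟹  u² + 18u + 72 = 0
u = −6 or u = −12, giving (−6, −21) and (−12, −17).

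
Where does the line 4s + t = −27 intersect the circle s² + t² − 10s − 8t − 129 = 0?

Substitute t = −4s − 27:
17s² + 238s + 816 = 0  ⟹  s² + 14s + 48 = 0
s = −6 or s = −8, giving (−6, −3) and (−8, 5).

(−8, 5) and (−6, −3)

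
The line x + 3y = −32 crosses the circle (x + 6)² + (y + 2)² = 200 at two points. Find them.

Express y = (−32 − x)/3 and substitute into the circle:
10x² + 160x − 800 = 0  ⟹  x² + 16x − 80 = 0
x = 4 or x = −20, giving (4, −12) and (−20, −4).

(−20, −4) and (4, −12)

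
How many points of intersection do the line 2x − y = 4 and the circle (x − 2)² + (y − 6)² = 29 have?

2

Centre (2, 6), r² = 29. Distance² from centre to line = (−6)²/5 = 36/5.
Since d² < r², the line cuts the circle twice.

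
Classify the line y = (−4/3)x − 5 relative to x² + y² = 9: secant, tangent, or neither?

Substituting the line into the circle gives 25x² + 120x + 144 = 0.
Discriminant = (120)² − 4·25·(144) = 0.
A repeated root: the line is tangent.

tangent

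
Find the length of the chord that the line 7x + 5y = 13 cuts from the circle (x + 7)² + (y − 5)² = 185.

Express y = (13 − 7x)/5 and substitute into the circle:
74x² + 518x − 3256 = 0  ⟹  x² + 7x − 44 = 0
x = 4 or x = −11, giving (4, −3) and (−11, 18).
Chord length = distance between (4, −3) and (−11, 18) = √666 = 3√74.

3√74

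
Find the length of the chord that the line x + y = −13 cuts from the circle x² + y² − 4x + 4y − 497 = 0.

29√2

Centre (2, −2), r² = 505. Perpendicular distance d from centre to line = |13| / √2 = 13/√2.
Half the chord is √(r² − d²) = √(841/2), so the full chord is 29√2.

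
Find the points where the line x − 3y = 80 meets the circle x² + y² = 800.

Substitute y = (−80 + x)/3:
10x² − 160x − 800 = 0  ⟹  x² − 16x − 80 = 0
x = 20 or x = −4, giving (20, −20) and (−4, −28).

(−4, −28) and (20, −20)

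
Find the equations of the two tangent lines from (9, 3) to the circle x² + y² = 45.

x + 2y = 15 and 2x − y = 15

Let a tangent through (9, 3) have slope m. Its distance from (0, 0) must equal 3√5:
[m·(−9) − (−3)]² = 45(m² + 1)
2m² − 3m − 2 = 0, so m = −1/2 or m = 2.
Through (9, 3) these give x + 2y = 15 and 2x − y = 15.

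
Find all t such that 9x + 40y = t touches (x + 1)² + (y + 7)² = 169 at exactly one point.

Tangency holds when the distance from the centre (−1, −7) to the line equals the radius 13:
|9·(−1) + 40·(−7) − t| / √1681 = 13
|t − (−289)| = 13·41, so t = 244 or t = −822.

t = −822 or t = 244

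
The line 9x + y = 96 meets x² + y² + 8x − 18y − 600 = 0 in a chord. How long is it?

5√82

Centre (−4, 9), r² = 697. Perpendicular distance d from centre to line = |−123| / √82 = 123/√82.
Half the chord is √(r² − d²) = √(1025/2), so the full chord is 5√82.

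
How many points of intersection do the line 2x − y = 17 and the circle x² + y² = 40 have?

0

Substituting the line into the circle gives 5x² − 68x + 249 = 0.
Δ = 4624 − 4980 = −356.
No real roots: the line does not meet the circle.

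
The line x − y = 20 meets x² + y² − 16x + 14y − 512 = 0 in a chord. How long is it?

Centre (8, −7), r² = 625. Perpendicular distance d from centre to line = |−5| / √2 = 5/√2.
Half the chord is √(r² − d²) = √(1225/2), so the full chord is 35√2.

35√2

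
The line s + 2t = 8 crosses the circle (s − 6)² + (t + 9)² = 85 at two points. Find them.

(8, 0) and (12, −2)

Substitute t = (8 − s)/2:
5s² − 100s + 480 = 0  ⟹  s² − 20s + 96 = 0
s = 12 or s = 8, giving (12, −2) and (8, 0).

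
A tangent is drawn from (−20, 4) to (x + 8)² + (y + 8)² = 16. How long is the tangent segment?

With centre O = (−8, −8), |OP|² = 288 and r² = 16.
By the tangent–radius right angle, tangent length = √(|PO|² − r²) = √272 = 4√17.

4√17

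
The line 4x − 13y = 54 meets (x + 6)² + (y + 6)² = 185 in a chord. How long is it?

From the line, y = (−54 + 4x)/13. Substituting:
185x² + 2220x − 24605 = 0  ⟹  x² + 12x − 133 = 0
x = 7 or x = −19, giving (7, −2) and (−19, −10).
Chord length = distance between (7, −2) and (−19, −10) = √740 = 2√185.

2√185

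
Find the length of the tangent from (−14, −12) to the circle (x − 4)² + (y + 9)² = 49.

With centre O = (4, −9), |OP|² = 333 and r² = 49.
The tangent meets the radius at right angles, so tangent² = |PO|² − r² = 333 − 49 = 284.

2√71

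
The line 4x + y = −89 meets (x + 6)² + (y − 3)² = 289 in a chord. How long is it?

Express y = −4x − 89 and substitute into the circle:
17x² + 748x + 8211 = 0  ⟹  x² + 44x + 483 = 0
x = −21 or x = −23, giving (−21, −5) and (−23, 3).
|(−21, −5) − (−23, 3)| = √((2)² + (−8)²) = 2√17.

2√17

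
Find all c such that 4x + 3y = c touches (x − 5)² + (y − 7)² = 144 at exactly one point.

For a tangent, require d(centre, line) = r = 12.
|4·5 + 3·7 − c| / √25 = 12
|c − (41)| = 12·5, so c = 101 or c = −19.

c = −19 or c = 101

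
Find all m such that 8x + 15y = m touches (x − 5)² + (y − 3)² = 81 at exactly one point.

The line touches the circle iff its distance from (5, 3) is 9:
|8·5 + 15·3 − m| / √289 = 9
|m − (85)| = 9·17, so m = 238 or m = −68.

m = −68 or m = 238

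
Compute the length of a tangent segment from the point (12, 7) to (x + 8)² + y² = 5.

Centre (−8, 0), r² = 5. |PO|² = (20)² + (7)² = 449.
The tangent meets the radius at right angles, so tangent² = |PO|² − r² = 449 − 5 = 444.

2√111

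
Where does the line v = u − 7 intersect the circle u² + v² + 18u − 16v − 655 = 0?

Substitute v = u − 7:
2u² − 12u − 494 = 0  ⟹  u² − 6u − 247 = 0
u = 19 or u = −13, giving (19, 12) and (−13, −20).

(−13, −20) and (19, 12)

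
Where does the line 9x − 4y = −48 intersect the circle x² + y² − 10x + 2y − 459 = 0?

(−12, −15) and (4, 21)

From the line, y = (48 + 9x)/4. Substituting:
97x² + 776x − 4656 = 0  ⟹  x² + 8x − 48 = 0
x = 4 or x = −12, giving (4, 21) and (−12, −15).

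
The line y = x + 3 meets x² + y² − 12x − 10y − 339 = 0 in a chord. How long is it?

The distance from (6, 5) to the line is 4/√2, and r² = 400.
Chord = 2√(r² − d²) = 2·√(392) = 28√2.

28√2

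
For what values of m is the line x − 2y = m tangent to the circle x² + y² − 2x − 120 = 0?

m = 1 ± 11√5

Tangency holds when the distance from the centre (1, 0) to the line equals the radius 11:
|1·1 − 2·0 − m| / √5 = 11
|m − (1)| = 11√5.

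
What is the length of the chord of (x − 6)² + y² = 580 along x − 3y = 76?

Centre (6, 0), r² = 580. Perpendicular distance d from centre to line = |−70| / √10 = 70/√10.
Chord = 2√(r² − d²) = 2·√(90) = 6√10.

6√10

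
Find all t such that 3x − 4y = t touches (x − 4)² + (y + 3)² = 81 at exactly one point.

For a tangent, require d(centre, line) = r = 9.
|3·4 − 4·(−3) − t| / √25 = 9
|t − (24)| = 9·5, so t = 69 or t = −21.

t = −21 or t = 69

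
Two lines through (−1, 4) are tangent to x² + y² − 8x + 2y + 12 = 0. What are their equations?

Write the tangent as mx − y + (4 − m·(−1)) = 0 and set its distance from the centre to √5:
[m·(5) − (−5)]² = 5(m² + 1)
2m² + 5m + 2 = 0, so m = −2 or m = −1/2.
With m = −2: 2x + y = 2. With m = −1/2: x + 2y = 7.

2x + y = 2 and x + 2y = 7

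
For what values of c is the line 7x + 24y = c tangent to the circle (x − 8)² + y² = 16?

Tangency holds when the distance from the centre (8, 0) to the line equals the radius 4:
|7·8 + 24·0 − c| / √625 = 4
|c − (56)| = 4·25, so c = 156 or c = −44.

c = −44 or c = 156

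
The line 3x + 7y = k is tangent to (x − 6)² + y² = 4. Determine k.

k = 18 ± 2√58

For a tangent, require d(centre, line) = r = 2.
|3·6 + 7·0 − k| / √58 = 2
|k − (18)| = 2√58.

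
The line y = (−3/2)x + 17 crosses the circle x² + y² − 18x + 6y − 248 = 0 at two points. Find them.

(2, 14) and (22, −16)

Express y = (34 − 3x)/2 and substitute into the circle:
13x² − 312x + 572 = 0  ⟹  x² − 24x + 44 = 0
x = 22 or x = 2, giving (22, −16) and (2, 14).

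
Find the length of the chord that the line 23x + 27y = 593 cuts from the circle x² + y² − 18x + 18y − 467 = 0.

√1258

Centre (9, −9), r² = 629. Perpendicular distance d from centre to line = |−629| / √1258 = 629/√1258.
Half the chord is √(r² − d²) = √(629/2), so the full chord is √1258.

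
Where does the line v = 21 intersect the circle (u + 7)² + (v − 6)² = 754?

(−30, 21) and (16, 21)

Substitute v = 21:
u² + 14u − 480 = 0
u = 16 or u = −30, giving (16, 21) and (−30, 21).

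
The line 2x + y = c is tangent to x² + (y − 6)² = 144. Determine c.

c = 6 ± 12√5

For a tangent, require d(centre, line) = r = 12.
|2·0 + 1·6 − c| / √5 = 12
|c − (6)| = 12√5.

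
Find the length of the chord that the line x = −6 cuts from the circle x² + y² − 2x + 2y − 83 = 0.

The line gives x = −6. Substituting into the circle:
y² + 2y − 35 = 0
y = 5 or y = −7, giving (−6, 5) and (−6, −7).
|(−6, 5) − (−6, −7)| = √((0)² + (12)²) = 12.

12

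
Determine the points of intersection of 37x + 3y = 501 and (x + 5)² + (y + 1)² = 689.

From the line, y = (501 − 37x)/3. Substituting:
1378x² − 37206x + 248040 = 0  ⟹  x² − 27x + 180 = 0
x = 15 or x = 12, giving (15, −18) and (12, 19).

(12, 19) and (15, −18)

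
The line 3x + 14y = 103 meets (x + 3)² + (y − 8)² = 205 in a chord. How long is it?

From the line, y = (103 − 3x)/14. Substituting:
205x² + 1230x − 38335 = 0  ⟹  x² + 6x − 187 = 0
x = 11 or x = −17, giving (11, 5) and (−17, 11).
Chord length = distance between (11, 5) and (−17, 11) = √820 = 2√205.

2√205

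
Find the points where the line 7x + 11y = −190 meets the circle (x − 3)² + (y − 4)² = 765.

(−24, −2) and (9, −23)

Express y = (−190 − 7x)/11 and substitute into the circle:
170x² + 2550x − 36720 = 0  ⟹  x² + 15x − 216 = 0
x = 9 or x = −24, giving (9, −23) and (−24, −2).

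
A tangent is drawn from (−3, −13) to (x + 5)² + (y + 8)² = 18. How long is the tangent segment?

√11

Centre (−5, −8), r² = 18. |PO|² = (2)² + (−5)² = 29.
The tangent meets the radius at right angles, so tangent² = |PO|² − r² = 29 − 18 = 11.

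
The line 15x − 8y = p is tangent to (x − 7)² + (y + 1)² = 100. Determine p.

For a tangent, require d(centre, line) = r = 10.
|15·7 − 8·(−1) − p| / √289 = 10
|p − (113)| = 10·17, so p = 283 or p = −57.

p = −57 or p = 283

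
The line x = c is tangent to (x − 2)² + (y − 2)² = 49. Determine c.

c = −5 or c = 9

For a tangent, require d(centre, line) = r = 7.
|1·2 + 0·2 − c| / √1 = 7
|c − (2)| = 7, so c = 9 or c = −5.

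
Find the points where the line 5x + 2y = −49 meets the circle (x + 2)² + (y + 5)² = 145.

From the line, y = (−49 − 5x)/2. Substituting:
29x² + 406x + 957 = 0  ⟹  x² + 14x + 33 = 0
x = −3 or x = −11, giving (−3, −17) and (−11, 3).

(−11, 3) and (−3, −17)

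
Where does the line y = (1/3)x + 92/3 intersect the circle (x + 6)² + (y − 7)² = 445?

Express y = (92 + x)/3 and substitute into the circle:
10x² + 250x + 1360 = 0  ⟹  x² + 25x + 136 = 0
x = −8 or x = −17, giving (−8, 28) and (−17, 25).

(−17, 25) and (−8, 28)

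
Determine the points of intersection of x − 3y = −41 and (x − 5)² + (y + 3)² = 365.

Express y = (41 + x)/3 and substitute into the circle:
10x² + 10x − 560 = 0  ⟹  x² + x − 56 = 0
x = 7 or x = −8, giving (7, 16) and (−8, 11).

(−8, 11) and (7, 16)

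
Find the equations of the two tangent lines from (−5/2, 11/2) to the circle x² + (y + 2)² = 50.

x + 7y = 36 and x − y = −8

Write the tangent as mx − y + (11/2 − m·(−5/2)) = 0 and set its distance from the centre to 5√2:
(5/2m − (−15/2))² = 50(m² + 1)
7m² − 6m − 1 = 0, so m = −1/7 or m = 1.
With m = −1/7: x + 7y = 36. With m = 1: x − y = −8.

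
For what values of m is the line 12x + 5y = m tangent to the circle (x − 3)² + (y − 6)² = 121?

For a tangent, require d(centre, line) = r = 11.
|12·3 + 5·6 − m| / √169 = 11
|m − (66)| = 11·13, so m = 209 or m = −77.

m = −77 or m = 209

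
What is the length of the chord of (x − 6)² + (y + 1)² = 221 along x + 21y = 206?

√442

Centre (6, −1), r² = 221. Perpendicular distance d from centre to line = |−221| / √442 = 221/√442.
Half the chord is √(r² − d²) = √(221/2), so the full chord is √442.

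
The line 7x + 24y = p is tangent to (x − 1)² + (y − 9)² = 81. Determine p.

p = −2 or p = 448

For a tangent, require d(centre, line) = r = 9.
|7·1 + 24·9 − p| / √625 = 9
|p − (223)| = 9·25, so p = 448 or p = −2.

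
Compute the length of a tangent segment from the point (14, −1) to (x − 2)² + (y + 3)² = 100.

4√3

The centre is (2, −3) and r = 10. The square of the distance from P to the centre is 144 + 4 = 148.
The tangent meets the radius at right angles, so tangent² = |PO|² − r² = 148 − 100 = 48.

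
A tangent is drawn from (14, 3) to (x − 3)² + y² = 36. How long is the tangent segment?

√94

With centre O = (3, 0), |OP|² = 130 and r² = 36.
Power of the point: PT² = |PO|² − r² = 94, so PT = √94.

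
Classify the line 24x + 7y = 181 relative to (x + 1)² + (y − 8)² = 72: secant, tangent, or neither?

secant

Substituting the line into the circle gives 625x² − 5902x + 12146 = 0.
Δ = 34833604 − 30365000 = 4468604.
Two real roots: the line is a secant.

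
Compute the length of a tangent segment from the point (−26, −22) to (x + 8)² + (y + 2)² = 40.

6√19

The centre is (−8, −2) and r = 2√10. The square of the distance from P to the centre is 324 + 400 = 724.
By the tangent–radius right angle, tangent length = √(|PO|² − r²) = √684 = 6√19.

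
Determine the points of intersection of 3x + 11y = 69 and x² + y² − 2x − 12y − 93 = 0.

Substitute y = (69 − 3x)/11:
130x² − 260x − 15600 = 0  ⟹  x² − 2x − 120 = 0
x = 12 or x = −10, giving (12, 3) and (−10, 9).

(−10, 9) and (12, 3)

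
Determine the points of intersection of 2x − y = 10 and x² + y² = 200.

(−2, −14) and (10, 10)

Substitute y = 2x − 10:
5x² − 40x − 100 = 0  ⟹  x² − 8x − 20 = 0
x = 10 or x = −2, giving (10, 10) and (−2, −14).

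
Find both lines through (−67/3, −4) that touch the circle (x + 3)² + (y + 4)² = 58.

Write the tangent as mx − y + (−4 − m·(−67/3)) = 0 and set its distance from the centre to √58:
(58/3m − (0))² = 58(m² + 1)
49m² − 9 = 0, so m = 3/7 or m = −3/7.
With m = 3/7: 3x − 7y = −39. With m = −3/7: 3x + 7y = −95.

3x − 7y = −39 and 3x + 7y = −95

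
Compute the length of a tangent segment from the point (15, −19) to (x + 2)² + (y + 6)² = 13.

√445

Centre (−2, −6), r² = 13. |PO|² = (17)² + (−13)² = 458.
Power of the point: PT² = |PO|² − r² = 445, so PT = √445.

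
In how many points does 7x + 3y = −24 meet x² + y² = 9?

0

Substituting the line into the circle gives 58x² + 336x + 495 = 0.
Δ = 112896 − 114840 = −1944.
No real roots: the line does not meet the circle.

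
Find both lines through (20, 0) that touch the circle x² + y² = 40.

Let a tangent through (20, 0) have slope m. Its distance from (0, 0) must equal 2√10:
(−20m − (0))² = 40(m² + 1)
9m² − 1 = 0, so m = −1/3 or m = 1/3.
Through (20, 0) these give x + 3y = 20 and x − 3y = 20.

x + 3y = 20 and x − 3y = 20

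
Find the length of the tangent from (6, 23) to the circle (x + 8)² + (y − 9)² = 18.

√374

The centre is (−8, 9) and r = 3√2. The square of the distance from P to the centre is 196 + 196 = 392.
Power of the point: PT² = |PO|² − r² = 374, so PT = √374.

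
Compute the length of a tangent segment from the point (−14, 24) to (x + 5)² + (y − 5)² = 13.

Centre (−5, 5), r² = 13. |PO|² = (−9)² + (19)² = 442.
The tangent meets the radius at right angles, so tangent² = |PO|² − r² = 442 − 13 = 429.

√429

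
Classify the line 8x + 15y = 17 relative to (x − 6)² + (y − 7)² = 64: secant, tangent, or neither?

Centre (6, 7), r² = 64. Distance² from centre to line = (136)²/289 = 64.
Since d² = r², the line is tangent.

tangent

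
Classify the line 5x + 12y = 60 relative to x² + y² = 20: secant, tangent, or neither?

Centre (0, 0), r² = 20. Distance² from centre to line = (−60)²/169 = 3600/169.
Since d² > r², the line lies outside the circle.

neither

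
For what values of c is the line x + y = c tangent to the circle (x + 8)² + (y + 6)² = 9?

Tangency holds when the distance from the centre (−8, −6) to the line equals the radius 3:
|1·(−8) + 1·(−6) − c| / √2 = 3
|c − (−14)| = 3√2.

c = −14 ± 3√2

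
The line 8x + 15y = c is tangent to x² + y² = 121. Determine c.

Tangency holds when the distance from the centre (0, 0) to the line equals the radius 11:
|8·0 + 15·0 − c| / √289 = 11
|c| = 11·17, so c = 187 or c = −187.

c = −187 or c = 187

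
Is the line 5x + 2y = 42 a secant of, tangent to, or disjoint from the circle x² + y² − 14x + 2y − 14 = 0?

d² = (5·7 + 2·(−1) − (42))²/29 = 81/29; r² = 64.
Since d² < r², the line cuts the circle twice.

secant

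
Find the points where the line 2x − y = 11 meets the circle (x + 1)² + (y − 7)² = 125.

(4, −3) and (10, 9)

From the line, y = 2x − 11. Substituting:
5x² − 70x + 200 = 0  ⟹  x² − 14x + 40 = 0
x = 10 or x = 4, giving (10, 9) and (4, −3).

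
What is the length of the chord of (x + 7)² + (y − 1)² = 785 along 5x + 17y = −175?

3√314

Substitute y = (−175 − 5x)/17:
314x² + 5966x − 175840 = 0  ⟹  x² + 19x − 560 = 0
x = 16 or x = −35, giving (16, −15) and (−35, 0).
|(16, −15) − (−35, 0)| = √((51)² + (−15)²) = 3√314.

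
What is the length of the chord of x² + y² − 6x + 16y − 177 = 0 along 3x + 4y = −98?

Centre (3, −8), r² = 250. Perpendicular distance d from centre to line = |75| / √25 = 75/√25.
Half the chord is √(r² − d²) = √(25), so the full chord is 10.

10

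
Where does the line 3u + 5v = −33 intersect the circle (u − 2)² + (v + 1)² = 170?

(−11, 0) and (9, −12)

Express v = (−33 − 3u)/5 and substitute into the circle:
34u² + 68u − 3366 = 0  ⟹  u² + 2u − 99 = 0
u = 9 or u = −11, giving (9, −12) and (−11, 0).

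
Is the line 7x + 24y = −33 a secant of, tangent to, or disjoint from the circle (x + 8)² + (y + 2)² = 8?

disjoint

Centre (−8, −2), r² = 8. Distance² from centre to line = (−71)²/625 = 5041/625.
Since d² > r², the line lies outside the circle.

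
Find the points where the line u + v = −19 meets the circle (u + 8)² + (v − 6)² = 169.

Express v = −u − 19 and substitute into the circle:
2u² + 66u + 520 = 0  ⟹  u² + 33u + 260 = 0
u = −13 or u = −20, giving (−13, −6) and (−20, 1).

(−20, 1) and (−13, −6)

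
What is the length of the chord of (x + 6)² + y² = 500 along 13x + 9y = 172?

From the line, y = (172 − 13x)/9. Substituting:
250x² − 3500x − 8000 = 0  ⟹  x² − 14x − 32 = 0
x = 16 or x = −2, giving (16, −4) and (−2, 22).
Chord length = distance between (16, −4) and (−2, 22) = √1000 = 10√10.

10√10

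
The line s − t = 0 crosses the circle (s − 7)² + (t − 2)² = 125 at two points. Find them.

(−3, −3) and (12, 12)

Express t = s and substitute into the circle:
2s² − 18s − 72 = 0  ⟹  s² − 9s − 36 = 0
s = 12 or s = −3, giving (12, 12) and (−3, −3).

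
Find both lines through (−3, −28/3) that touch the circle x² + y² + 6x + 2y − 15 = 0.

4x + 3y = −40 and 4x − 3y = 16

Write the tangent as mx − y + (−28/3 − m·(−3)) = 0 and set its distance from the centre to 5:
[m·(0) − (25/3)]² = 25(m² + 1)
9m² − 16 = 0, so m = −4/3 or m = 4/3.
With m = −4/3: 4x + 3y = −40. With m = 4/3: 4x − 3y = 16.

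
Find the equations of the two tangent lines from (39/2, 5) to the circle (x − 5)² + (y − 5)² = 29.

2x − 5y = 14 and 2x + 5y = 64

Let a tangent through (39/2, 5) have slope m. Its distance from (5, 5) must equal √29:
(−29/2m − (0))² = 29(m² + 1)
25m² − 4 = 0, so m = 2/5 or m = −2/5.
Through (39/2, 5) these give 2x − 5y = 14 and 2x + 5y = 64.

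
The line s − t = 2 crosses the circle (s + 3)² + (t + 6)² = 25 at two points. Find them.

(−7, −9) and (0, −2)

From the line, t = s − 2. Substituting:
2s² + 14s = 0  ⟹  s² + 7s = 0
s = 0 or s = −7, giving (0, −2) and (−7, −9).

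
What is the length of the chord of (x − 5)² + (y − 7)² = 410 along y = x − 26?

Centre (5, 7), r² = 410. Perpendicular distance d from centre to line = |−28| / √2 = 28/√2.
Chord = 2√(r² − d²) = 2·√(18) = 6√2.

6√2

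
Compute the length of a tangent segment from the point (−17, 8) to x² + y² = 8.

With centre O = (0, 0), |OP|² = 353 and r² = 8.
The tangent meets the radius at right angles, so tangent² = |PO|² − r² = 353 − 8 = 345.

√345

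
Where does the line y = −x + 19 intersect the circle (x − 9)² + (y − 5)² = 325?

Substitute y = −x + 19:
2x² − 46x − 48 = 0  ⟹  x² − 23x − 24 = 0
x = 24 or x = −1, giving (24, −5) and (−1, 20).

(−1, 20) and (24, −5)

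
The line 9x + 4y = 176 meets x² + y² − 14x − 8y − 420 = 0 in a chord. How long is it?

The distance from (7, 4) to the line is 97/√97, and r² = 485.
Chord = 2√(r² − d²) = 2·√(388) = 4√97.

4√97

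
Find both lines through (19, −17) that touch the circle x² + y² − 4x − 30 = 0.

A line y − (−17) = m(x − (19)) is tangent when its distance from (2, 0) is √34:
(−17m − (17))² = 34(m² + 1)
15m² + 34m + 15 = 0, so m = −3/5 or m = −5/3.
Through (19, −17) these give 3x + 5y = −28 and 5x + 3y = 44.

3x + 5y = −28 and 5x + 3y = 44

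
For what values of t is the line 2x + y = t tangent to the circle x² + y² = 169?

For a tangent, require d(centre, line) = r = 13.
|2·0 + 1·0 − t| / √5 = 13
|t| = 13√5.

t = ±13√5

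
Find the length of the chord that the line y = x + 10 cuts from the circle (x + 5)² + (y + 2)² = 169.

17√2

Centre (−5, −2), r² = 169. Perpendicular distance d from centre to line = |7| / √2 = 7/√2.
Chord = 2√(r² − d²) = 2·√(289/2) = 17√2.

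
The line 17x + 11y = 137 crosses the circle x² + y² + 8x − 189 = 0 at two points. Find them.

(−1, 14) and (10, −3)

Express y = (137 − 17x)/11 and substitute into the circle:
410x² − 3690x − 4100 = 0  ⟹  x² − 9x − 10 = 0
x = 10 or x = −1, giving (10, −3) and (−1, 14).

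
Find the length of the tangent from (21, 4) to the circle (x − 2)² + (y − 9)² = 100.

Centre (2, 9), r² = 100. |PO|² = (19)² + (−5)² = 386.
Power of the point: PT² = |PO|² − r² = 286, so PT = √286.

√286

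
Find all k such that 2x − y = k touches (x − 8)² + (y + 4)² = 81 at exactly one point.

Tangency holds when the distance from the centre (8, −4) to the line equals the radius 9:
|2·8 − 1·(−4) − k| / √5 = 9
|k − (20)| = 9√5.

k = 20 ± 9√5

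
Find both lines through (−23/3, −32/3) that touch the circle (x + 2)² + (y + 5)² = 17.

Let a tangent through (−23/3, −32/3) have slope m. Its distance from (−2, −5) must equal √17:
(17/3m − (17/3))² = 17(m² + 1)
4m² − 17m + 4 = 0, so m = 4 or m = 1/4.
Through (−23/3, −32/3) these give 4x − y = −20 and x − 4y = 35.

4x − y = −20 and x − 4y = 35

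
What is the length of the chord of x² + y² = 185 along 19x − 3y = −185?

√370

Substitute y = (185 + 19x)/3:
370x² + 7030x + 32560 = 0  ⟹  x² + 19x + 88 = 0
x = −8 or x = −11, giving (−8, 11) and (−11, −8).
Chord length = distance between (−8, 11) and (−11, −8) = √370 = √370.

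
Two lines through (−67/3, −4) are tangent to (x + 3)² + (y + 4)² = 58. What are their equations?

Let a tangent through (−67/3, −4) have slope m. Its distance from (−3, −4) must equal √58:
[m·(58/3) − (0)]² = 58(m² + 1)
49m² − 9 = 0, so m = 3/7 or m = −3/7.
Through (−67/3, −4) these give 3x − 7y = −39 and 3x + 7y = −95.

3x − 7y = −39 and 3x + 7y = −95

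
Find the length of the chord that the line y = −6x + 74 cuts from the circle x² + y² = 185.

Substitute y = −6x + 74:
37x² − 888x + 5291 = 0  ⟹  x² − 24x + 143 = 0
x = 13 or x = 11, giving (13, −4) and (11, 8).
|(13, −4) − (11, 8)| = √((2)² + (−12)²) = 2√37.

2√37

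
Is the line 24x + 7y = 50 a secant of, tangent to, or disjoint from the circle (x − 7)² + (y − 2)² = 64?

d² = (24·7 + 7·2 − (50))²/625 = 17424/625; r² = 64.
Since d² < r², the line cuts the circle twice.

secant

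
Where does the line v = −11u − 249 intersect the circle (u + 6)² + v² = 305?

Express v = −11u − 249 and substitute into the circle:
122u² + 5490u + 61732 = 0  ⟹  u² + 45u + 506 = 0
u = −22 or u = −23, giving (−22, −7) and (−23, 4).

(−23, 4) and (−22, −7)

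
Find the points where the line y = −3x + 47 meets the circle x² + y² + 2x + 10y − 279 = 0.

Express y = −3x + 47 and substitute into the circle:
10x² − 310x + 2400 = 0  ⟹  x² − 31x + 240 = 0
x = 16 or x = 15, giving (16, −1) and (15, 2).

(15, 2) and (16, −1)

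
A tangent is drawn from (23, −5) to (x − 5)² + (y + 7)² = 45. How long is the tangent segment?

√283

The centre is (5, −7) and r = 3√5. The square of the distance from P to the centre is 324 + 4 = 328.
Power of the point: PT² = |PO|² − r² = 283, so PT = √283.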